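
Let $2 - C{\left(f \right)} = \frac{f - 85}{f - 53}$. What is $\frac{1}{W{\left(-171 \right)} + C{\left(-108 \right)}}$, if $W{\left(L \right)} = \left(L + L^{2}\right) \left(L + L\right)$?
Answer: $- \frac{161}{1600652211} \approx -1.0058 \cdot 10^{-7}$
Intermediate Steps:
$C{\left(f \right)} = 2 - \frac{-85 + f}{-53 + f}$ ($C{\left(f \right)} = 2 - \frac{f - 85}{f - 53} = 2 - \frac{-85 + f}{-53 + f}$)
$W{\left(L \right)} = 2 L \left(L + L^{2}\right)$ ($W{\left(L \right)} = \left(L + L^{2}\right) 2 L = 2 L \left(L + L^{2}\right)$)
$\frac{1}{W{\left(-171 \right)} + C{\left(-108 \right)}} = \frac{1}{2 \left(-171\right)^{2} \left(1 - 171\right) + \frac{-21 - 108}{-53 - 108}} = \frac{1}{2 \cdot 29241 \left(-170\right) + \frac{1}{-161} \left(-129\right)} = \frac{1}{-9941940 - - \frac{129}{161}} = \frac{1}{-9941940 + \frac{129}{161}} = \frac{1}{- \frac{1600652211}{161}} = - \frac{161}{1600652211}$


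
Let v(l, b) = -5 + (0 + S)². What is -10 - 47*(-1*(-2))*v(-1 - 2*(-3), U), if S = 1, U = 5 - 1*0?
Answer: 366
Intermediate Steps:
U = 5 (U = 5 + 0 = 5)
v(l, b) = -4 (v(l, b) = -5 + (0 + 1)² = -5 + 1² = -5 + 1 = -4)
-10 - 47*(-1*(-2))*v(-1 - 2*(-3), U) = -10 - 47*(-1*(-2))*(-4) = -10 - 94*(-4) = -10 - 47*(-8) = -10 + 376 = 366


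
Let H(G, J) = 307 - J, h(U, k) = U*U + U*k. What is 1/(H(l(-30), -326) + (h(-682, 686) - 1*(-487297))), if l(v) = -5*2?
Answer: 1/485202 ≈ 2.0610e-6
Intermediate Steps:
l(v) = -10
h(U, k) = U² + U*k
1/(H(l(-30), -326) + (h(-682, 686) - 1*(-487297))) = 1/((307 - 1*(-326)) + (-682*(-682 + 686) - 1*(-487297))) = 1/((307 + 326) + (-682*4 + 487297)) = 1/(633 + (-2728 + 487297)) = 1/(633 + 484569) = 1/485202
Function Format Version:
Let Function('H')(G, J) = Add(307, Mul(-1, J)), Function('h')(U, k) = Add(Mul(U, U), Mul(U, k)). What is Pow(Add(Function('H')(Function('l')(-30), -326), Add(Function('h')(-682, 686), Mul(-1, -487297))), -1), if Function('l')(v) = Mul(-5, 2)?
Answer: Rational(1, 485202) ≈ 2.0610e-6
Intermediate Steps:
Function('l')(v) = -10
Function('h')(U, k) = Add(Pow(U, 2), Mul(U, k))
Pow(Add(Function('H')(Function('l')(-30), -326), Add(Function('h')(-682, 686), Mul(-1, -487297))), -1) = Pow(Add(Add(307, Mul(-1, -326)), Add(Mul(-682, Add(-682, 686)), Mul(-1, -487297))), -1) = Pow(Add(Add(307, 326), Add(Mul(-682, 4), 487297)), -1) = Pow(Add(633, Add(-2728, 487297)), -1) = Pow(Add(633, 484569), -1) = Pow(485202, -1) = Rational(1, 485202)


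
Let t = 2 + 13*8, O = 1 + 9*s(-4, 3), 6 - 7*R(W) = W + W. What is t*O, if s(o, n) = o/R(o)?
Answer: -1802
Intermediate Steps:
R(W) = 6/7 - 2*W/7 (R(W) = 6/7 - (W + W)/7 = 6/7 - 2*W/7)
s(o, n) = o/(6/7 - 2*o/7)
O = -17 (O = 1 + 9*(-7*(-4)/(-6 + 2*(-4))) = 1 + 9*(-7*(-4)/(-6 - 8)) = 1 + 9*(-7*(-4)/(-14)) = 1 + 9*(-7*(-4)*(-1/14)) = 1 + 9*(-2) = 1 - 18 = -17)
t = 106 (t = 2 + 104 = 106)
t*O = 106*(-17) = -1802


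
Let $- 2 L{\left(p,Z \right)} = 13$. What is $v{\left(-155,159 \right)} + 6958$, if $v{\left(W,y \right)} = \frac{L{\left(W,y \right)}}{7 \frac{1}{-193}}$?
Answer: $\frac{99921}{14} \approx 7137.2$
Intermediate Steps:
$L{\left(p,Z \right)} = - \frac{13}{2}$ ($L{\left(p,Z \right)} = \left(- \frac{1}{2}\right) 13 = - \frac{13}{2}$)
$v{\left(W,y \right)} = \frac{2509}{14}$ ($v{\left(W,y \right)} = - \frac{13}{2 \frac{7}{-193}} = - \frac{13}{2 \cdot 7 \left(- \frac{1}{193}\right)} = - \frac{13}{2 \left(- \frac{7}{193}\right)} = \left(- \frac{13}{2}\right) \left(- \frac{193}{7}\right) = \frac{2509}{14}$)
$v{\left(-155,159 \right)} + 6958 = \frac{2509}{14} + 6958 = \frac{99921}{14}$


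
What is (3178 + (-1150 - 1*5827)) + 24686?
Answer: 20887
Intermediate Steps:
(3178 + (-1150 - 1*5827)) + 24686 = (3178 + (-1150 - 5827)) + 24686 = (3178 - 6977) + 24686 = -3799 + 24686 = 20887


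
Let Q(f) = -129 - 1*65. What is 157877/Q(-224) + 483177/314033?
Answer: -49484851603/60922402 ≈ -812.26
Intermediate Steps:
Q(f) = -194 (Q(f) = -129 - 65 = -194)
157877/Q(-224) + 483177/314033 = 157877/(-194) + 483177/314033 = 157877*(-1/194) + 483177*(1/314033) = -157877/194 + 483177/314033 = -49484851603/60922402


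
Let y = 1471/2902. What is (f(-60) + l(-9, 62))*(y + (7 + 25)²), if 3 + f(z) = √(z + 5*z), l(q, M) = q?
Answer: -17838714/1451 + 8919357*I*√10/1451 ≈ -12294.0 + 19439.0*I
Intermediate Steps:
f(z) = -3 + √6*√z (f(z) = -3 + √(z + 5*z) = -3 + √(6*z) = -3 + √6*√z)
y = 1471/2902 (y = 1471*(1/2902) = 1471/2902 ≈ 0.50689)
(f(-60) + l(-9, 62))*(y + (7 + 25)²) = ((-3 + √6*√(-60)) - 9)*(1471/2902 + (7 + 25)²) = ((-3 + √6*(2*I*√15)) - 9)*(1471/2902 + 32²) = ((-3 + 6*I*√10) - 9)*(1471/2902 + 1024) = (-12 + 6*I*√10)*(2973119/2902) = -17838714/1451 + 8919357*I*√10/1451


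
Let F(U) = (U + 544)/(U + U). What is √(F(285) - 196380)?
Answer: I*√63803389470/570 ≈ 443.15*I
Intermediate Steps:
F(U) = (544 + U)/(2*U) (F(U) = (544 + U)/((2*U)) = (544 + U)*(1/(2*U)) = (544 + U)/(2*U))
√(F(285) - 196380) = √((½)*(544 + 285)/285 - 196380) = √((½)*(1/285)*829 - 196380) = √(829/570 - 196380) = √(-111935771/570) = I*√63803389470/570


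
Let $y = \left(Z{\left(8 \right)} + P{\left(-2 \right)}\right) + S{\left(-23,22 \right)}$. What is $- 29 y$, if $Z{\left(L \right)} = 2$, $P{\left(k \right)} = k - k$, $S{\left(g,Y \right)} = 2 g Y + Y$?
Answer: $28652$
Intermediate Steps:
$S{\left(g,Y \right)} = Y + 2 Y g$ ($S{\left(g,Y \right)} = 2 Y g + Y = Y + 2 Y g$)
$P{\left(k \right)} = 0$
$y = -988$ ($y = \left(2 + 0\right) + 22 \left(1 + 2 \left(-23\right)\right) = 2 + 22 \left(1 - 46\right) = 2 + 22 \left(-45\right) = 2 - 990 = -988$)
$- 29 y = \left(-29\right) \left(-988\right) = 28652$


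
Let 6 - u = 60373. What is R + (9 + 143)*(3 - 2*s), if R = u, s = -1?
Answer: -59607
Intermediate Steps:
u = -60367 (u = 6 - 1*60373 = 6 - 60373 = -60367)
R = -60367
R + (9 + 143)*(3 - 2*s) = -60367 + (9 + 143)*(3 - 2*(-1)) = -60367 + 152*(3 + 2) = -60367 + 152*5 = -60367 + 760 = -59607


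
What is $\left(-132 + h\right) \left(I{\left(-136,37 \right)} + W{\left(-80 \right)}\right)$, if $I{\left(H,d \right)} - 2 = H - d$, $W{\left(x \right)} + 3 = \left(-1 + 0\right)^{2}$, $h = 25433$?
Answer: $-4377073$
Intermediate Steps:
$W{\left(x \right)} = -2$ ($W{\left(x \right)} = -3 + \left(-1 + 0\right)^{2} = -3 + \left(-1\right)^{2} = -3 + 1 = -2$)
$I{\left(H,d \right)} = 2 + H - d$ ($I{\left(H,d \right)} = 2 + \left(H - d\right) = 2 + H - d$)
$\left(-132 + h\right) \left(I{\left(-136,37 \right)} + W{\left(-80 \right)}\right) = \left(-132 + 25433\right) \left(\left(2 - 136 - 37\right) - 2\right) = 25301 \left(\left(2 - 136 - 37\right) - 2\right) = 25301 \left(-171 - 2\right) = 25301 \left(-173\right) = -4377073$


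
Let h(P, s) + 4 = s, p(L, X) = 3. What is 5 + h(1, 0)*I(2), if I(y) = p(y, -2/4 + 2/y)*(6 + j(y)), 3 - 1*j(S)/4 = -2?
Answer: -307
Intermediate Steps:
j(S) = 20 (j(S) = 12 - 4*(-2) = 12 + 8 = 20)
h(P, s) = -4 + s
I(y) = 78 (I(y) = 3*(6 + 20) = 3*26 = 78)
5 + h(1, 0)*I(2) = 5 + (-4 + 0)*78 = 5 - 4*78 = 5 - 312 = -307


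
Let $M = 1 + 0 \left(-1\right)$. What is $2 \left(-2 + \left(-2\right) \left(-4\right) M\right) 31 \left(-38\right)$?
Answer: $-14136$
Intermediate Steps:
$M = 1$ ($M = 1 + 0 = 1$)
$2 \left(-2 + \left(-2\right) \left(-4\right) M\right) 31 \left(-38\right) = 2 \left(-2 + \left(-2\right) \left(-4\right) 1\right) 31 \left(-38\right) = 2 \left(-2 + 8 \cdot 1\right) 31 \left(-38\right) = 2 \left(-2 + 8\right) 31 \left(-38\right) = 2 \cdot 6 \cdot 31 \left(-38\right) = 12 \cdot 31 \left(-38\right) = 372 \left(-38\right) = -14136$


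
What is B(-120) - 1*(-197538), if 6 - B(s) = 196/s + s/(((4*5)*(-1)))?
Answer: 5926189/30 ≈ 1.9754e+5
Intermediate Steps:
B(s) = 6 - 196/s + s/20 (B(s) = 6 - (196/s + s/(((4*5)*(-1)))) = 6 - (196/s + s/((20*(-1)))) = 6 - (196/s + s/(-20)) = 6 - (196/s + s*(-1/20)) = 6 - (196/s - s/20) = 6 + (-196/s + s/20) = 6 - 196/s + s/20)
B(-120) - 1*(-197538) = (6 - 196/(-120) + (1/20)*(-120)) - 1*(-197538) = (6 - 196*(-1/120) - 6) + 197538 = (6 + 49/30 - 6) + 197538 = 49/30 + 197538 = 5926189/30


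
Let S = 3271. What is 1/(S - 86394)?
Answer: -1/83123 ≈ -1.2030e-5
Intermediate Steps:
1/(S - 86394) = 1/(3271 - 86394) = 1/(-83123) = -1/83123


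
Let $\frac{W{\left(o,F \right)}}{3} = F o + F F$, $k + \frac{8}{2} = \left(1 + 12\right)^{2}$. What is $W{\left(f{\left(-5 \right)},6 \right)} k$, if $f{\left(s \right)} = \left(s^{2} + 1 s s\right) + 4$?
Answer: $178200$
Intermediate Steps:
$k = 165$ ($k = -4 + \left(1 + 12\right)^{2} = -4 + 13^{2} = -4 + 169 = 165$)
$f{\left(s \right)} = 4 + 2 s^{2}$ ($f{\left(s \right)} = \left(s^{2} + s s\right) + 4 = \left(s^{2} + s^{2}\right) + 4 = 2 s^{2} + 4 = 4 + 2 s^{2}$)
$W{\left(o,F \right)} = 3 F^{2} + 3 F o$ ($W{\left(o,F \right)} = 3 \left(F o + F F\right) = 3 \left(F o + F^{2}\right) = 3 \left(F^{2} + F o\right) = 3 F^{2} + 3 F o$)
$W{\left(f{\left(-5 \right)},6 \right)} k = 3 \cdot 6 \left(6 + \left(4 + 2 \left(-5\right)^{2}\right)\right) 165 = 3 \cdot 6 \left(6 + \left(4 + 2 \cdot 25\right)\right) 165 = 3 \cdot 6 \left(6 + \left(4 + 50\right)\right) 165 = 3 \cdot 6 \left(6 + 54\right) 165 = 3 \cdot 6 \cdot 60 \cdot 165 = 1080 \cdot 165 = 178200$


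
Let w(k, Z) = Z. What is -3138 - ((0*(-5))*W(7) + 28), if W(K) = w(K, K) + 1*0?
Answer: -3166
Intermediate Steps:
W(K) = K (W(K) = K + 1*0 = K + 0 = K)
-3138 - ((0*(-5))*W(7) + 28) = -3138 - ((0*(-5))*7 + 28) = -3138 - (0*7 + 28) = -3138 - (0 + 28) = -3138 - 1*28 = -3138 - 28 = -3166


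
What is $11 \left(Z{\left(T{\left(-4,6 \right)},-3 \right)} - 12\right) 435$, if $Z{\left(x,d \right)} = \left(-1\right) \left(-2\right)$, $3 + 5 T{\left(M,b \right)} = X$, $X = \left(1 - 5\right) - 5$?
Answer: $-47850$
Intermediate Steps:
$X = -9$ ($X = -4 - 5 = -9$)
$T{\left(M,b \right)} = - \frac{12}{5}$ ($T{\left(M,b \right)} = - \frac{3}{5} + \frac{1}{5} \left(-9\right) = - \frac{3}{5} - \frac{9}{5} = - \frac{12}{5}$)
$Z{\left(x,d \right)} = 2$
$11 \left(Z{\left(T{\left(-4,6 \right)},-3 \right)} - 12\right) 435 = 11 \left(2 - 12\right) 435 = 11 \left(-10\right) 435 = \left(-110\right) 435 = -47850$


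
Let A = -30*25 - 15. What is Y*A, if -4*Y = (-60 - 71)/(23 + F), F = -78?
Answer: 20043/44 ≈ 455.52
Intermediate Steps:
Y = -131/220 (Y = -(-60 - 71)/(4*(23 - 78)) = -(-131)/(4*(-55)) = -(-131)*(-1)/(4*55) = -¼*131/55 = -131/220 ≈ -0.59545)
A = -765 (A = -750 - 15 = -765)
Y*A = -131/220*(-765) = 20043/44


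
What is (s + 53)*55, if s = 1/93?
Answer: 271150/93 ≈ 2915.6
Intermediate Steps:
s = 1/93 ≈ 0.010753
(s + 53)*55 = (1/93 + 53)*55 = (4930/93)*55 = 271150/93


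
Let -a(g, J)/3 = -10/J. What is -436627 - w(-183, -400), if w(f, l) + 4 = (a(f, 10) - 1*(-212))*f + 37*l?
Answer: -382478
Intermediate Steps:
a(g, J) = 30/J (a(g, J) = -(-30)/J = 30/J)
w(f, l) = -4 + 37*l + 215*f (w(f, l) = -4 + ((30/10 - 1*(-212))*f + 37*l) = -4 + ((30*(⅒) + 212)*f + 37*l) = -4 + ((3 + 212)*f + 37*l) = -4 + (215*f + 37*l) = -4 + (37*l + 215*f) = -4 + 37*l + 215*f)
-436627 - w(-183, -400) = -436627 - (-4 + 37*(-400) + 215*(-183)) = -436627 - (-4 - 14800 - 39345) = -436627 - 1*(-54149) = -436627 + 54149 = -382478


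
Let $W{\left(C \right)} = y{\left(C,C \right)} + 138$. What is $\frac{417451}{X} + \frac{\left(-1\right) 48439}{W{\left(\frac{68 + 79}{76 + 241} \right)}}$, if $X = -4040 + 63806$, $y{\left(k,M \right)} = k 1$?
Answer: $- \frac{299797831705}{874436346} \approx -342.85$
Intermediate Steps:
$y{\left(k,M \right)} = k$
$W{\left(C \right)} = 138 + C$ ($W{\left(C \right)} = C + 138 = 138 + C$)
$X = 59766$
$\frac{417451}{X} + \frac{\left(-1\right) 48439}{W{\left(\frac{68 + 79}{76 + 241} \right)}} = \frac{417451}{59766} + \frac{\left(-1\right) 48439}{138 + \frac{68 + 79}{76 + 241}} = 417451 \cdot \frac{1}{59766} - \frac{48439}{138 + \frac{147}{317}} = \frac{417451}{59766} - \frac{48439}{138 + 147 \cdot \frac{1}{317}} = \frac{417451}{59766} - \frac{48439}{138 + \frac{147}{317}} = \frac{417451}{59766} - \frac{48439}{\frac{43893}{317}} = \frac{417451}{59766} - \frac{15355163}{43893} = - \frac{299797831705}{874436346}$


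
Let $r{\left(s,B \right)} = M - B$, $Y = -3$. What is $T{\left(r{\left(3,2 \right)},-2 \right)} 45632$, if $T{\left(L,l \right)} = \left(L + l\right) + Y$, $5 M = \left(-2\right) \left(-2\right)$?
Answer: $- \frac{1414592}{5} \approx -2.8292 \cdot 10^{5}$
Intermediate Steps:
$M = \frac{4}{5}$ ($M = \frac{\left(-2\right) \left(-2\right)}{5} = \frac{1}{5} \cdot 4 = \frac{4}{5} \approx 0.8$)
$r{\left(s,B \right)} = \frac{4}{5} - B$
$T{\left(L,l \right)} = -3 + L + l$ ($T{\left(L,l \right)} = \left(L + l\right) - 3 = -3 + L + l$)
$T{\left(r{\left(3,2 \right)},-2 \right)} 45632 = \left(-3 + \left(\frac{4}{5} - 2\right) - 2\right) 45632 = \left(-3 - \frac{6}{5} - 2\right) 45632 = \left(- \frac{31}{5}\right) 45632 = - \frac{1414592}{5}$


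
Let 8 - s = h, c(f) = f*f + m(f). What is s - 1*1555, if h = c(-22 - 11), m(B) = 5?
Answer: -2641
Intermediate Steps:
c(f) = 5 + f² (c(f) = f*f + 5 = f² + 5 = 5 + f²)
h = 1094 (h = 5 + (-22 - 11)² = 5 + (-33)² = 5 + 1089 = 1094)
s = -1086 (s = 8 - 1*1094 = 8 - 1094 = -1086)
s - 1*1555 = -1086 - 1*1555 = -1086 - 1555 = -2641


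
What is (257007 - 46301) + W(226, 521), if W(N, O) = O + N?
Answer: 211453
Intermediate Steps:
W(N, O) = N + O
(257007 - 46301) + W(226, 521) = (257007 - 46301) + (226 + 521) = 210706 + 747 = 211453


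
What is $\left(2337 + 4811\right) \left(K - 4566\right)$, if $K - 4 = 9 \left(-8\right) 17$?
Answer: $-41358328$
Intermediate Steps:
$K = -1220$ ($K = 4 + 9 \left(-8\right) 17 = 4 - 1224 = -1220$)
$\left(2337 + 4811\right) \left(K - 4566\right) = \left(2337 + 4811\right) \left(-1220 - 4566\right) = 7148 \left(-5786\right) = -41358328$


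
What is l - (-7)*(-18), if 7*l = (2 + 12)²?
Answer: -98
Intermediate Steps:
l = 28 (l = (2 + 12)²/7 = (⅐)*14² = (⅐)*196 = 28)
l - (-7)*(-18) = 28 - (-7)*(-18) = 28 - 1*126 = 28 - 126 = -98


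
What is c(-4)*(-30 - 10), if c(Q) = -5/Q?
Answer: -50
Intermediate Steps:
c(-4)*(-30 - 10) = (-5/(-4))*(-30 - 10) = -5*(-1/4)*(-40) = (5/4)*(-40) = -50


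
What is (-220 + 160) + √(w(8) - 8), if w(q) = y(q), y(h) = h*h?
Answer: -60 + 2*√14 ≈ -52.517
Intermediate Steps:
y(h) = h²
w(q) = q²
(-220 + 160) + √(w(8) - 8) = (-220 + 160) + √(8² - 8) = -60 + √(64 - 8) = -60 + √56 = -60 + 2*√14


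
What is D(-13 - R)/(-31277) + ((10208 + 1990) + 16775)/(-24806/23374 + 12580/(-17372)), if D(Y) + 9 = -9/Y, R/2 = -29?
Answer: -229975423024984981/14171897073940 ≈ -16228.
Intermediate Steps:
R = -58 (R = 2*(-29) = -58)
D(Y) = -9 - 9/Y
D(-13 - R)/(-31277) + ((10208 + 1990) + 16775)/(-24806/23374 + 12580/(-17372)) = (-9 - 9/(-13 - 1*(-58)))/(-31277) + ((10208 + 1990) + 16775)/(-24806/23374 + 12580/(-17372)) = (-9 - 9/(-13 + 58))*(-1/31277) + (12198 + 16775)/(-24806*1/23374 + 12580*(-1/17372)) = (-9 - 9/45)*(-1/31277) + 28973/(-12403/11687 - 3145/4343) = (-9 - 9*1/45)*(-1/31277) + 28973/(-90621844/50756641) = (-9 - ⅕)*(-1/31277) + 28973*(-50756641/90621844) = -46/5*(-1/31277) - 1470572159693/90621844 = 46/156385 - 1470572159693/90621844 = -229975423024984981/14171897073940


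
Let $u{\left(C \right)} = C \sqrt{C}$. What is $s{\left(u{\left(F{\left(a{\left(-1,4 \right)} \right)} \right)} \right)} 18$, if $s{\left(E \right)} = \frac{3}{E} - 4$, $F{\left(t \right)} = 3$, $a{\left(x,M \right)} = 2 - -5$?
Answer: $-72 + 6 \sqrt{3} \approx -61.608$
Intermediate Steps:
$a{\left(x,M \right)} = 7$ ($a{\left(x,M \right)} = 2 + 5 = 7$)
$u{\left(C \right)} = C^{\frac{3}{2}}$
$s{\left(E \right)} = -4 + \frac{3}{E}$
$s{\left(u{\left(F{\left(a{\left(-1,4 \right)} \right)} \right)} \right)} 18 = \left(-4 + \frac{3}{3^{\frac{3}{2}}}\right) 18 = \left(-4 + \frac{3}{3 \sqrt{3}}\right) 18 = \left(-4 + 3 \frac{\sqrt{3}}{9}\right) 18 = \left(-4 + \frac{\sqrt{3}}{3}\right) 18 = -72 + 6 \sqrt{3}$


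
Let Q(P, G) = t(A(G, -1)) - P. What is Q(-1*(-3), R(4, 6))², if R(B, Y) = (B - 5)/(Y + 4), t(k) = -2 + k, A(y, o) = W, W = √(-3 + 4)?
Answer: 16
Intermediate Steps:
W = 1 (W = √1 = 1)
A(y, o) = 1
R(B, Y) = (-5 + B)/(4 + Y)
Q(P, G) = -1 - P (Q(P, G) = (-2 + 1) - P = -1 - P)
Q(-1*(-3), R(4, 6))² = (-1 - (-1)*(-3))² = (-1 - 1*3)² = (-1 - 3)² = (-4)² = 16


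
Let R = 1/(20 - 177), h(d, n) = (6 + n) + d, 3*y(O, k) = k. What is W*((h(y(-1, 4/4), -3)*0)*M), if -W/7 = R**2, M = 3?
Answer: 0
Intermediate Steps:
y(O, k) = k/3
h(d, n) = 6 + d + n
R = -1/157 (R = 1/(-157) = -1/157 ≈ -0.0063694)
W = -7/24649 (W = -7*(-1/157)**2 = -7*1/24649 = -7/24649 ≈ -0.00028399)
W*((h(y(-1, 4/4), -3)*0)*M) = -7*(6 + (4/4)/3 - 3)*0*3/24649 = -7*(6 + (4*(1/4))/3 - 3)*0*3/24649 = -7*(6 + (1/3)*1 - 3)*0*3/24649 = -7*(6 + 1/3 - 3)*0*3/24649 = -7*(10/3)*0*3/24649 = -0*3 = -7/24649*0 = 0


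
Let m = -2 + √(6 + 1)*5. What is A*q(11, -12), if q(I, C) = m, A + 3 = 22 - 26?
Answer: 14 - 35*√7 ≈ -78.601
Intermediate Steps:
A = -7 (A = -3 + (22 - 26) = -3 - 4 = -7)
m = -2 + 5*√7 (m = -2 + √7*5 = -2 + 5*√7 ≈ 11.229)
q(I, C) = -2 + 5*√7
A*q(11, -12) = -7*(-2 + 5*√7) = 14 - 35*√7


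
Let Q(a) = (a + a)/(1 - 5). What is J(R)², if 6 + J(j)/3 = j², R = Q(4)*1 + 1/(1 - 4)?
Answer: 25/9 ≈ 2.7778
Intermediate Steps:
Q(a) = -a/2 (Q(a) = (2*a)/(-4) = (2*a)*(-¼) = -a/2)
R = -7/3 (R = -½*4*1 + 1/(1 - 4) = -2*1 + 1/(-3) = -2 - ⅓ = -7/3 ≈ -2.3333)
J(j) = -18 + 3*j²
J(R)² = (-18 + 3*(-7/3)²)² = (-18 + 3*(49/9))² = (-18 + 49/3)² = (-5/3)² = 25/9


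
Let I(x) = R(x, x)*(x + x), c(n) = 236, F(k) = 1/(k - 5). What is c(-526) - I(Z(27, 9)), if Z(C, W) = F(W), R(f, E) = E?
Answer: 1887/8 ≈ 235.88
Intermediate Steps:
F(k) = 1/(-5 + k)
Z(C, W) = 1/(-5 + W)
I(x) = 2*x² (I(x) = x*(x + x) = x*(2*x) = 2*x²)
c(-526) - I(Z(27, 9)) = 236 - 2*(1/(-5 + 9))² = 236 - 2*(1/4)² = 236 - 2*(¼)² = 236 - 2/16 = 236 - 1*⅛ = 236 - ⅛ = 1887/8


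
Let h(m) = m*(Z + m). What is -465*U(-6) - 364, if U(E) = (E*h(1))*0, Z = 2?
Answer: -364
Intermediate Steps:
h(m) = m*(2 + m)
U(E) = 0 (U(E) = (E*(1*(2 + 1)))*0 = (E*(1*3))*0 = (E*3)*0 = (3*E)*0 = 0)
-465*U(-6) - 364 = -465*0 - 364 = 0 - 364 = -364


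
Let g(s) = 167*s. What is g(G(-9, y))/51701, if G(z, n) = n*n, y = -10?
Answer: 16700/51701 ≈ 0.32301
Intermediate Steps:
G(z, n) = n²
g(G(-9, y))/51701 = (167*(-10)²)/51701 = (167*100)*(1/51701) = 16700*(1/51701) = 16700/51701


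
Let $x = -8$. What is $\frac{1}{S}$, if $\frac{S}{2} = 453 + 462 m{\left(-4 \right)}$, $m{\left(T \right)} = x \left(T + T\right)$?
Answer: $\frac{1}{60042} \approx 1.6655 \cdot 10^{-5}$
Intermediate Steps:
$m{\left(T \right)} = - 16 T$ ($m{\left(T \right)} = - 8 \left(T + T\right) = - 8 \cdot 2 T = - 16 T$)
$S = 60042$ ($S = 2 \left(453 + 462 \left(\left(-16\right) \left(-4\right)\right)\right) = 2 \left(453 + 462 \cdot 64\right) = 2 \left(453 + 29568\right) = 2 \cdot 30021 = 60042$)
$\frac{1}{S} = \frac{1}{60042}$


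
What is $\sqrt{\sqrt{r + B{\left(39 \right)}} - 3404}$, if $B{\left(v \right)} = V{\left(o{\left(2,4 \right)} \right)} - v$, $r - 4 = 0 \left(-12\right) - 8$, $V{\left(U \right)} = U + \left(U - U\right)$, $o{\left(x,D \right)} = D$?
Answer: $\sqrt{-3404 + i \sqrt{39}} \approx 0.0535 + 58.344 i$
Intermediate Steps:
$V{\left(U \right)} = U$ ($V{\left(U \right)} = U + 0 = U$)
$r = -4$ ($r = 4 + \left(0 \left(-12\right) - 8\right) = 4 + \left(0 - 8\right) = 4 - 8 = -4$)
$B{\left(v \right)} = 4 - v$
$\sqrt{\sqrt{r + B{\left(39 \right)}} - 3404} = \sqrt{\sqrt{-4 + \left(4 - 39\right)} - 3404} = \sqrt{\sqrt{-4 - 35} - 3404} = \sqrt{\sqrt{-39} - 3404} = \sqrt{i \sqrt{39} - 3404} = \sqrt{-3404 + i \sqrt{39}}$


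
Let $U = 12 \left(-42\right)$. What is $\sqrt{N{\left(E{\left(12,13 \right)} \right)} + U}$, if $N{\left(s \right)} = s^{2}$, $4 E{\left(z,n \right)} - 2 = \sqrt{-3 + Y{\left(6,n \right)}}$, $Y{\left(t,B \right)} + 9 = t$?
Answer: $\frac{\sqrt{-8066 + 4 i \sqrt{6}}}{4} \approx 0.013637 + 22.453 i$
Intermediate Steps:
$Y{\left(t,B \right)} = -9 + t$
$E{\left(z,n \right)} = \frac{1}{2} + \frac{i \sqrt{6}}{4}$ ($E{\left(z,n \right)} = \frac{1}{2} + \frac{\sqrt{-3 + \left(-9 + 6\right)}}{4} = \frac{1}{2} + \frac{\sqrt{-3 - 3}}{4} = \frac{1}{2} + \frac{\sqrt{-6}}{4} = \frac{1}{2} + \frac{i \sqrt{6}}{4}$)
$U = -504$
$\sqrt{N{\left(E{\left(12,13 \right)} \right)} + U} = \sqrt{\left(\frac{1}{2} + \frac{i \sqrt{6}}{4}\right)^{2} - 504} = \sqrt{-504 + \left(\frac{1}{2} + \frac{i \sqrt{6}}{4}\right)^{2}}$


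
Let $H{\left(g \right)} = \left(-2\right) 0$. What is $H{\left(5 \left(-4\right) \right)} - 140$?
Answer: $-140$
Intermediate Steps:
$H{\left(g \right)} = 0$
$H{\left(5 \left(-4\right) \right)} - 140 = 0 - 140 = -140$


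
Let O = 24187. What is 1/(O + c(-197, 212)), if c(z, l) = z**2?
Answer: 1/62996 ≈ 1.5874e-5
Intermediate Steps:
1/(O + c(-197, 212)) = 1/(24187 + (-197)**2) = 1/(24187 + 38809) = 1/62996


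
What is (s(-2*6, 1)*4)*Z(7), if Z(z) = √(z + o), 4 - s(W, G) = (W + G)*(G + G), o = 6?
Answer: 104*√13 ≈ 374.98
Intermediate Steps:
s(W, G) = 4 - 2*G*(G + W) (s(W, G) = 4 - (W + G)*(G + G) = 4 - (G + W)*2*G = 4 - 2*G*(G + W))
Z(z) = √(6 + z) (Z(z) = √(z + 6) = √(6 + z))
(s(-2*6, 1)*4)*Z(7) = ((4 - 2*1² - 2*1*(-2*6))*4)*√(6 + 7) = ((4 - 2*1 - 2*1*(-12))*4)*√13 = ((4 - 2 + 24)*4)*√13 = (26*4)*√13 = 104*√13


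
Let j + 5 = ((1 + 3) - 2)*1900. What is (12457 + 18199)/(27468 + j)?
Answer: 30656/31263 ≈ 0.98058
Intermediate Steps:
j = 3795 (j = -5 + ((1 + 3) - 2)*1900 = -5 + (4 - 2)*1900 = -5 + 2*1900 = -5 + 3800 = 3795)
(12457 + 18199)/(27468 + j) = (12457 + 18199)/(27468 + 3795) = 30656/31263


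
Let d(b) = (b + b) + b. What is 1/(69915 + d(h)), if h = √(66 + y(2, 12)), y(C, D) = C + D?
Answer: 4661/325873767 - 4*√5/1629368835 ≈ 1.4298e-5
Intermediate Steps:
h = 4*√5 (h = √(66 + (2 + 12)) = √(66 + 14) = √80 = 4*√5 ≈ 8.9443)
d(b) = 3*b (d(b) = 2*b + b = 3*b)
1/(69915 + d(h)) = 1/(69915 + 3*(4*√5)) = 1/(69915 + 12*√5)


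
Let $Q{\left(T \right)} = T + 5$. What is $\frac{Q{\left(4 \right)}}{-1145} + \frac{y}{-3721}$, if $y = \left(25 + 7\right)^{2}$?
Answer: $- \frac{1205969}{4260545} \approx -0.28306$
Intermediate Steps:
$Q{\left(T \right)} = 5 + T$
$y = 1024$ ($y = 32^{2} = 1024$)
$\frac{Q{\left(4 \right)}}{-1145} + \frac{y}{-3721} = \frac{5 + 4}{-1145} + \frac{1024}{-3721} = 9 \left(- \frac{1}{1145}\right) + 1024 \left(- \frac{1}{3721}\right) = - \frac{9}{1145} - \frac{1024}{3721} = - \frac{1205969}{4260545}$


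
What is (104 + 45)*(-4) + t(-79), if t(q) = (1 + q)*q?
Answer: 5566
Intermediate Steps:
t(q) = q*(1 + q)
(104 + 45)*(-4) + t(-79) = (104 + 45)*(-4) - 79*(1 - 79) = 149*(-4) - 79*(-78) = -596 + 6162 = 5566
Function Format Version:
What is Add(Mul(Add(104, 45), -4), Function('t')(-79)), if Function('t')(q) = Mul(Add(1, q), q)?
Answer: 5566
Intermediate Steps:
Function('t')(q) = Mul(q, Add(1, q))
Add(Mul(Add(104, 45), -4), Function('t')(-79)) = Add(Mul(Add(104, 45), -4), Mul(-79, Add(1, -79))) = Add(Mul(149, -4), Mul(-79, -78)) = Add(-596, 6162) = 5566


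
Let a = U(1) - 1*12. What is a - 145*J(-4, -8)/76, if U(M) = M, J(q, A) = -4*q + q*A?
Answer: -1949/19 ≈ -102.58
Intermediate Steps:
J(q, A) = -4*q + A*q
a = -11 (a = 1 - 1*12 = 1 - 12 = -11)
a - 145*J(-4, -8)/76 = -11 - 145*(-4*(-4 - 8))/76 = -11 - 145*(-4*(-12))/76 = -11 - 6960/76 = -11 - 145*12/19 = -11 - 1740/19 = -1949/19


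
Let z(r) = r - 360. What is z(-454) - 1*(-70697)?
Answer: 69883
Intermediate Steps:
z(r) = -360 + r
z(-454) - 1*(-70697) = (-360 - 454) - 1*(-70697) = -814 + 70697 = 69883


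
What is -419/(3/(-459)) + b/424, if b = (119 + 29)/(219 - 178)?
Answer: 278609059/4346 ≈ 64107.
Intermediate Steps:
b = 148/41 ≈ 3.6098
-419/(3/(-459)) + b/424 = -419/(3/(-459)) + (148/41)/424 = -419/(3*(-1/459)) + (148/41)*(1/424) = -419/(-1/153) + 37/4346 = -419*(-153) + 37/4346 = 64107 + 37/4346 = 278609059/4346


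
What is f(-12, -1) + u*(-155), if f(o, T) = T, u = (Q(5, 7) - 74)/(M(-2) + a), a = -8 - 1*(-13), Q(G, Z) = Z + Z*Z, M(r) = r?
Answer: 929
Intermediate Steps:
Q(G, Z) = Z + Z**2
a = 5 (a = -8 + 13 = 5)
u = -6 (u = (7*(1 + 7) - 74)/(-2 + 5) = (7*8 - 74)/3 = (56 - 74)*(1/3) = -18*1/3 = -6)
f(-12, -1) + u*(-155) = -1 - 6*(-155) = -1 + 930 = 929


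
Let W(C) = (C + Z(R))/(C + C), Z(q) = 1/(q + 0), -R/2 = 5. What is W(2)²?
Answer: 361/1600 ≈ 0.22563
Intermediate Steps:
R = -10 (R = -2*5 = -10)
Z(q) = 1/q
W(C) = (-⅒ + C)/(2*C) (W(C) = (C + 1/(-10))/(C + C) = (C - ⅒)/((2*C)) = (-⅒ + C)*(1/(2*C)) = (-⅒ + C)/(2*C))
W(2)² = ((1/20)*(-1 + 10*2)/2)² = ((1/20)*(½)*(-1 + 20))² = ((1/20)*(½)*19)² = (19/40)² = 361/1600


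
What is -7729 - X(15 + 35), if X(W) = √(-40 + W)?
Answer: -7729 - √10 ≈ -7732.2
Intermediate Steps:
-7729 - X(15 + 35) = -7729 - √(-40 + (15 + 35)) = -7729 - √(-40 + 50) = -7729 - √10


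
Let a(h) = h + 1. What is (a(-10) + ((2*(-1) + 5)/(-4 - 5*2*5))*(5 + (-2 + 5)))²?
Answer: 7225/81 ≈ 89.198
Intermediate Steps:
a(h) = 1 + h
(a(-10) + ((2*(-1) + 5)/(-4 - 5*2*5))*(5 + (-2 + 5)))² = ((1 - 10) + ((2*(-1) + 5)/(-4 - 5*2*5))*(5 + (-2 + 5)))² = (-9 + ((-2 + 5)/(-4 - 10*5))*(5 + 3))² = (-9 + (3/(-4 - 50))*8)² = (-9 + (3/(-54))*8)² = (-9 + (3*(-1/54))*8)² = (-9 - 1/18*8)² = (-9 - 4/9)² = (-85/9)² = 7225/81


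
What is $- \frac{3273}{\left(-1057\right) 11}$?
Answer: $\frac{3273}{11627} \approx 0.2815$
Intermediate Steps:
$- \frac{3273}{\left(-1057\right) 11} = - \frac{3273}{-11627} = \left(-3273\right) \left(- \frac{1}{11627}\right) = \frac{3273}{11627}$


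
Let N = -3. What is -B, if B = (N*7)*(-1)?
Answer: -21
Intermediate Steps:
B = 21 (B = -3*7*(-1) = -21*(-1) = 21)
-B = -1*21 = -21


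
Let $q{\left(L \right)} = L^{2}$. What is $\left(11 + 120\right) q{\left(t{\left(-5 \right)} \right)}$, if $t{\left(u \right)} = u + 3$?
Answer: $524$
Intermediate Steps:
$t{\left(u \right)} = 3 + u$
$\left(11 + 120\right) q{\left(t{\left(-5 \right)} \right)} = \left(11 + 120\right) \left(3 - 5\right)^{2} = 131 \left(-2\right)^{2} = 131 \cdot 4 = 524$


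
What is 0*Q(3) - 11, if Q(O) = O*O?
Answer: -11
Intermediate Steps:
Q(O) = O²
0*Q(3) - 11 = 0*3² - 11 = 0*9 - 11 = 0 - 11 = -11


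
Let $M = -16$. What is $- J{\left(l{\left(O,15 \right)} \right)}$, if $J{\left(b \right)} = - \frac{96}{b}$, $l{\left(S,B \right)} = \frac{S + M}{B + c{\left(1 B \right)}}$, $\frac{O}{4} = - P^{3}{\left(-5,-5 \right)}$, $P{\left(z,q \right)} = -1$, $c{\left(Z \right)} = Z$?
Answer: $-240$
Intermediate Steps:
$O = 4$ ($O = 4 \left(- \left(-1\right)^{3}\right) = 4 \left(\left(-1\right) \left(-1\right)\right) = 4 \cdot 1 = 4$)
$l{\left(S,B \right)} = \frac{-16 + S}{2 B}$ ($l{\left(S,B \right)} = \frac{S - 16}{B + 1 B} = \frac{-16 + S}{B + B} = \frac{-16 + S}{2 B}$)
$- J{\left(l{\left(O,15 \right)} \right)} = - \frac{-96}{\frac{1}{2} \cdot \frac{1}{15} \left(-16 + 4\right)} = - \frac{-96}{\frac{1}{2} \cdot \frac{1}{15} \left(-12\right)} = - \frac{-96}{- \frac{2}{5}} = - \frac{\left(-96\right) \left(-5\right)}{2} = \left(-1\right) 240 = -240$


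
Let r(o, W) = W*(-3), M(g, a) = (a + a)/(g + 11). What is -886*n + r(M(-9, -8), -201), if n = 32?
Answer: -27749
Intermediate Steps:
M(g, a) = 2*a/(11 + g) (M(g, a) = (2*a)/(11 + g) = 2*a/(11 + g))
r(o, W) = -3*W
-886*n + r(M(-9, -8), -201) = -886*32 - 3*(-201) = -28352 + 603 = -27749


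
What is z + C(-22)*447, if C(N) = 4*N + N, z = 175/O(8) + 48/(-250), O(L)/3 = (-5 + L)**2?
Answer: -165927523/3375 ≈ -49164.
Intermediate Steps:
O(L) = 3*(-5 + L)**2
z = 21227/3375 (z = 175/((3*(-5 + 8)**2)) + 48/(-250) = 175/((3*3**2)) + 48*(-1/250) = 175/((3*9)) - 24/125 = 175/27 - 24/125 = 21227/3375 ≈ 6.2895)
C(N) = 5*N
z + C(-22)*447 = 21227/3375 + (5*(-22))*447 = 21227/3375 - 110*447 = 21227/3375 - 49170 = -165927523/3375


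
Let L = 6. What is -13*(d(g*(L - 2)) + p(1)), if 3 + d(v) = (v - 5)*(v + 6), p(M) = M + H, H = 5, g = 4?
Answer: -3185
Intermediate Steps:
p(M) = 5 + M (p(M) = M + 5 = 5 + M)
d(v) = -3 + (-5 + v)*(6 + v) (d(v) = -3 + (v - 5)*(v + 6) = -3 + (-5 + v)*(6 + v))
-13*(d(g*(L - 2)) + p(1)) = -13*((-33 + 4*(6 - 2) + (4*(6 - 2))**2) + (5 + 1)) = -13*((-33 + 4*4 + (4*4)**2) + 6) = -13*((-33 + 16 + 16**2) + 6) = -13*((-33 + 16 + 256) + 6) = -13*(239 + 6) = -13*245 = -3185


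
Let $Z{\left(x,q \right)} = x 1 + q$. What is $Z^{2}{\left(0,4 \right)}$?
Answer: $16$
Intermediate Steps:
$Z{\left(x,q \right)} = q + x$ ($Z{\left(x,q \right)} = x + q = q + x$)
$Z^{2}{\left(0,4 \right)} = \left(4 + 0\right)^{2} = 4^{2} = 16$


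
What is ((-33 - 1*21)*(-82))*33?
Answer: 146124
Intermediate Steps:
((-33 - 1*21)*(-82))*33 = ((-33 - 21)*(-82))*33 = -54*(-82)*33 = 4428*33 = 146124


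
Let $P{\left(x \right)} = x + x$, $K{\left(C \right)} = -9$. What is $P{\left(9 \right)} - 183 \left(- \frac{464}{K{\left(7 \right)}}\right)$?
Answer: $- \frac{28250}{3} \approx -9416.7$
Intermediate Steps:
$P{\left(x \right)} = 2 x$
$P{\left(9 \right)} - 183 \left(- \frac{464}{K{\left(7 \right)}}\right) = 2 \cdot 9 - 183 \left(- \frac{464}{-9}\right) = 18 - 183 \left(\left(-464\right) \left(- \frac{1}{9}\right)\right) = 18 - \frac{28304}{3} = - \frac{28250}{3}$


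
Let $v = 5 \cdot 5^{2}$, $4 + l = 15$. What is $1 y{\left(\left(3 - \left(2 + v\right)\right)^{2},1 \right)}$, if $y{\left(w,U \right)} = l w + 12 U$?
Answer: $169148$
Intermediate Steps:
$l = 11$ ($l = -4 + 15 = 11$)
$v = 125$ ($v = 5 \cdot 25 = 125$)
$y{\left(w,U \right)} = 11 w + 12 U$
$1 y{\left(\left(3 - \left(2 + v\right)\right)^{2},1 \right)} = 1 \left(11 \left(3 - 127\right)^{2} + 12 \cdot 1\right) = 1 \left(11 \left(3 - 127\right)^{2} + 12\right) = 1 \left(11 \left(-124\right)^{2} + 12\right) = 1 \left(11 \cdot 15376 + 12\right) = 1 \left(169136 + 12\right) = 1 \cdot 169148 = 169148$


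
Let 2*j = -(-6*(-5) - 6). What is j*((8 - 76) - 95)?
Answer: 1956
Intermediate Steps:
j = -12 (j = (-(-6*(-5) - 6))/2 = (-(30 - 6))/2 = (-1*24)/2 = (½)*(-24) = -12)
j*((8 - 76) - 95) = -12*((8 - 76) - 95) = -12*(-68 - 95) = -12*(-163) = 1956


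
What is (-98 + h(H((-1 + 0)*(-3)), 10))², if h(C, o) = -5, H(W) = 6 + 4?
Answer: 10609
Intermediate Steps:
H(W) = 10
(-98 + h(H((-1 + 0)*(-3)), 10))² = (-98 - 5)² = (-103)² = 10609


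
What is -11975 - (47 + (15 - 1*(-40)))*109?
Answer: -23093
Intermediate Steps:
-11975 - (47 + (15 - 1*(-40)))*109 = -11975 - (47 + (15 + 40))*109 = -11975 - (47 + 55)*109 = -11975 - 102*109 = -11975 - 1*11118 = -11975 - 11118 = -23093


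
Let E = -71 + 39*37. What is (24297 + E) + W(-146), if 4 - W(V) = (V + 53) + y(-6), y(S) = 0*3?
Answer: 25766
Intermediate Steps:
y(S) = 0
W(V) = -49 - V (W(V) = 4 - ((V + 53) + 0) = 4 - ((53 + V) + 0) = 4 - (53 + V) = 4 + (-53 - V) = -49 - V)
E = 1372 (E = -71 + 1443 = 1372)
(24297 + E) + W(-146) = (24297 + 1372) + (-49 - 1*(-146)) = 25669 + (-49 + 146) = 25669 + 97 = 25766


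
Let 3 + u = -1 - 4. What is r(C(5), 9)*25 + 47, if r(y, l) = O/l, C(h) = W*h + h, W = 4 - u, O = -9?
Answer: 22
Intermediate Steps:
u = -8 (u = -3 + (-1 - 4) = -3 - 5 = -8)
W = 12 (W = 4 - 1*(-8) = 4 + 8 = 12)
C(h) = 13*h (C(h) = 12*h + h = 13*h)
r(y, l) = -9/l
r(C(5), 9)*25 + 47 = -9/9*25 + 47 = -9*⅑*25 + 47 = -1*25 + 47 = -25 + 47 = 22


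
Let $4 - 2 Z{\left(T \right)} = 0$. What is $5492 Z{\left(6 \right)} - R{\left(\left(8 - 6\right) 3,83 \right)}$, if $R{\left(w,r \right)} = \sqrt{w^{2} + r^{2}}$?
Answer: $10984 - 5 \sqrt{277} \approx 10901.0$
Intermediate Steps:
$Z{\left(T \right)} = 2$ ($Z{\left(T \right)} = 2 - 0 = 2 + 0 = 2$)
$R{\left(w,r \right)} = \sqrt{r^{2} + w^{2}}$
$5492 Z{\left(6 \right)} - R{\left(\left(8 - 6\right) 3,83 \right)} = 5492 \cdot 2 - \sqrt{83^{2} + \left(\left(8 - 6\right) 3\right)^{2}} = 10984 - \sqrt{6889 + \left(2 \cdot 3\right)^{2}} = 10984 - \sqrt{6889 + 6^{2}} = 10984 - \sqrt{6889 + 36} = 10984 - \sqrt{6925} = 10984 - 5 \sqrt{277}$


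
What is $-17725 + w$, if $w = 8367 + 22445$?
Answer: $13087$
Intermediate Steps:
$w = 30812$
$-17725 + w = -17725 + 30812 = 13087$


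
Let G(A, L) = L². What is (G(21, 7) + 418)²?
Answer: 218089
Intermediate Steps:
(G(21, 7) + 418)² = (7² + 418)² = (49 + 418)² = 467² = 218089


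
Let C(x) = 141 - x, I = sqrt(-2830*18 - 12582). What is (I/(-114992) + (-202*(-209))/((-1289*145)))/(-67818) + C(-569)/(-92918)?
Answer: -2248924680944/294446068265055 + I*sqrt(7058)/2599509152 ≈ -0.0076378 + 3.2318e-8*I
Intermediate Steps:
I = 3*I*sqrt(7058) (I = sqrt(-50940 - 12582) = sqrt(-63522) = 3*I*sqrt(7058) ≈ 252.04*I)
(I/(-114992) + (-202*(-209))/((-1289*145)))/(-67818) + C(-569)/(-92918) = ((3*I*sqrt(7058))/(-114992) + (-202*(-209))/((-1289*145)))/(-67818) + (141 - 1*(-569))/(-92918) = ((3*I*sqrt(7058))*(-1/114992) + 42218/(-186905))*(-1/67818) + (141 + 569)*(-1/92918) = (-3*I*sqrt(7058)/114992 + 42218*(-1/186905))*(-1/67818) + 710*(-1/92918) = (-3*I*sqrt(7058)/114992 - 42218/186905)*(-1/67818) - 355/46459 = (-42218/186905 - 3*I*sqrt(7058)/114992)*(-1/67818) - 355/46459 = (21109/6337761645 + I*sqrt(7058)/2599509152) - 355/46459 = -2248924680944/294446068265055 + I*sqrt(7058)/2599509152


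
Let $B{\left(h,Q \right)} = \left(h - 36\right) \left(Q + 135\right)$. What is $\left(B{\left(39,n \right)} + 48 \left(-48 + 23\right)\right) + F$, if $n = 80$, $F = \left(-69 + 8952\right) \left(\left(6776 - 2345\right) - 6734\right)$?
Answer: $-20458104$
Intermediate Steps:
$F = -20457549$ ($F = 8883 \left(4431 - 6734\right) = 8883 \left(-2303\right) = -20457549$)
$B{\left(h,Q \right)} = \left(-36 + h\right) \left(135 + Q\right)$
$\left(B{\left(39,n \right)} + 48 \left(-48 + 23\right)\right) + F = \left(\left(-4860 - 2880 + 135 \cdot 39 + 80 \cdot 39\right) + 48 \left(-48 + 23\right)\right) - 20457549 = \left(\left(-4860 - 2880 + 5265 + 3120\right) + 48 \left(-25\right)\right) - 20457549 = \left(645 - 1200\right) - 20457549 = -555 - 20457549 = -20458104$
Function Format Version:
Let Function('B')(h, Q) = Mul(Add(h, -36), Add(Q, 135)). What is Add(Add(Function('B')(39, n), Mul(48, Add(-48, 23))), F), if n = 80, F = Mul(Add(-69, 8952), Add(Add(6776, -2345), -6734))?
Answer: -20458104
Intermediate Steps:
F = -20457549 (F = Mul(8883, Add(4431, -6734)) = Mul(8883, -2303) = -20457549)
Function('B')(h, Q) = Mul(Add(-36, h), Add(135, Q))
Add(Add(Function('B')(39, n), Mul(48, Add(-48, 23))), F) = Add(Add(Add(-4860, Mul(-36, 80), Mul(135, 39), Mul(80, 39)), Mul(48, Add(-48, 23))), -20457549) = Add(Add(Add(-4860, -2880, 5265, 3120), Mul(48, -25)), -20457549) = Add(Add(645, -1200), -20457549) = Add(-555, -20457549) = -20458104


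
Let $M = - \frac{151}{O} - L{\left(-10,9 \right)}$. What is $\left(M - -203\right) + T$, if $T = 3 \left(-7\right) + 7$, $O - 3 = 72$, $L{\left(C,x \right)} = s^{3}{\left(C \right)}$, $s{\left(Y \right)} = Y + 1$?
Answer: $\frac{68699}{75} \approx 915.99$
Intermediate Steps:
$s{\left(Y \right)} = 1 + Y$
$L{\left(C,x \right)} = \left(1 + C\right)^{3}$
$O = 75$ ($O = 3 + 72 = 75$)
$T = -14$ ($T = -21 + 7 = -14$)
$M = \frac{54524}{75}$ ($M = - \frac{151}{75} - \left(1 - 10\right)^{3} = \left(-151\right) \frac{1}{75} - \left(-9\right)^{3} = - \frac{151}{75} - -729 = - \frac{151}{75} + 729 = \frac{54524}{75} \approx 726.99$)
$\left(M - -203\right) + T = \left(\frac{54524}{75} - -203\right) - 14 = \left(\frac{54524}{75} + 203\right) - 14 = \frac{69749}{75} - 14 = \frac{68699}{75}$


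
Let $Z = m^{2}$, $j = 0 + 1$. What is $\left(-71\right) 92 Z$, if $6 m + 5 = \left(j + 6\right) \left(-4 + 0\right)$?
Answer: $-197593$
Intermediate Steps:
$j = 1$
$m = - \frac{11}{2}$ ($m = - \frac{5}{6} + \frac{\left(1 + 6\right) \left(-4 + 0\right)}{6} = - \frac{5}{6} + \frac{7 \left(-4\right)}{6} = - \frac{5}{6} + \frac{1}{6} \left(-28\right) = - \frac{5}{6} - \frac{14}{3} = - \frac{11}{2} \approx -5.5$)
$Z = \frac{121}{4}$ ($Z = \left(- \frac{11}{2}\right)^{2} = \frac{121}{4} \approx 30.25$)
$\left(-71\right) 92 Z = \left(-71\right) 92 \cdot \frac{121}{4} = \left(-6532\right) \frac{121}{4} = -197593$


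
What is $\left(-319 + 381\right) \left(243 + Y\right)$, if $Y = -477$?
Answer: $-14508$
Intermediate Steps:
$\left(-319 + 381\right) \left(243 + Y\right) = \left(-319 + 381\right) \left(243 - 477\right) = 62 \left(-234\right) = -14508$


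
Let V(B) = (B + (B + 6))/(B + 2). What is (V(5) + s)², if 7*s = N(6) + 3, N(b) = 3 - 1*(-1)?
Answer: 529/49 ≈ 10.796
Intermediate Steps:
N(b) = 4 (N(b) = 3 + 1 = 4)
V(B) = (6 + 2*B)/(2 + B) (V(B) = (B + (6 + B))/(2 + B) = (6 + 2*B)/(2 + B))
s = 1 (s = (4 + 3)/7 = (⅐)*7 = 1)
(V(5) + s)² = (2*(3 + 5)/(2 + 5) + 1)² = (2*8/7 + 1)² = (2*(⅐)*8 + 1)² = (16/7 + 1)² = (23/7)² = 529/49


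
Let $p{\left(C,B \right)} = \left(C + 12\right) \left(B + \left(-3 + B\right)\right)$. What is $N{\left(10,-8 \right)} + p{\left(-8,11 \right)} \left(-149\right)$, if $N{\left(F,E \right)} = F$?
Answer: $-11314$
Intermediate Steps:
$p{\left(C,B \right)} = \left(-3 + 2 B\right) \left(12 + C\right)$ ($p{\left(C,B \right)} = \left(12 + C\right) \left(-3 + 2 B\right) = \left(-3 + 2 B\right) \left(12 + C\right)$)
$N{\left(10,-8 \right)} + p{\left(-8,11 \right)} \left(-149\right) = 10 + \left(-36 - -24 + 24 \cdot 11 + 2 \cdot 11 \left(-8\right)\right) \left(-149\right) = 10 + \left(-36 + 24 + 264 - 176\right) \left(-149\right) = 10 + 76 \left(-149\right) = 10 - 11324 = -11314$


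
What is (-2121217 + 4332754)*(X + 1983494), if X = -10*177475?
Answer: 461645079528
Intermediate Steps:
X = -1774750
(-2121217 + 4332754)*(X + 1983494) = (-2121217 + 4332754)*(-1774750 + 1983494) = 2211537*208744 = 461645079528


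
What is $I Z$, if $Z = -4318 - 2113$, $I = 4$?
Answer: $-25724$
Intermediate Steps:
$Z = -6431$ ($Z = -4318 - 2113 = -6431$)
$I Z = 4 \left(-6431\right) = -25724$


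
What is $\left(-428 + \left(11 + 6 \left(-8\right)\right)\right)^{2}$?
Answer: $216225$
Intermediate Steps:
$\left(-428 + \left(11 + 6 \left(-8\right)\right)\right)^{2} = \left(-428 + \left(11 - 48\right)\right)^{2} = \left(-428 - 37\right)^{2} = \left(-465\right)^{2} = 216225$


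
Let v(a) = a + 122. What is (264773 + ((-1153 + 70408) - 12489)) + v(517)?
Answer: 322178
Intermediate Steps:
v(a) = 122 + a
(264773 + ((-1153 + 70408) - 12489)) + v(517) = (264773 + ((-1153 + 70408) - 12489)) + (122 + 517) = (264773 + (69255 - 12489)) + 639 = (264773 + 56766) + 639 = 321539 + 639 = 322178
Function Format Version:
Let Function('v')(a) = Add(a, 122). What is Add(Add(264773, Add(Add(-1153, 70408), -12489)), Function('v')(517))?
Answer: 322178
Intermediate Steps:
Function('v')(a) = Add(122, a)
Add(Add(264773, Add(Add(-1153, 70408), -12489)), Function('v')(517)) = Add(Add(264773, Add(Add(-1153, 70408), -12489)), Add(122, 517)) = Add(Add(264773, Add(69255, -12489)), 639) = Add(Add(264773, 56766), 639) = Add(321539, 639) = 322178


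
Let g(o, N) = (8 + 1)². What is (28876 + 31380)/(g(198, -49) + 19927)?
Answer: 7532/2501 ≈ 3.0116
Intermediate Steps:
g(o, N) = 81 (g(o, N) = 9² = 81)
(28876 + 31380)/(g(198, -49) + 19927) = (28876 + 31380)/(81 + 19927) = 60256/20008 = 60256*(1/20008) = 7532/2501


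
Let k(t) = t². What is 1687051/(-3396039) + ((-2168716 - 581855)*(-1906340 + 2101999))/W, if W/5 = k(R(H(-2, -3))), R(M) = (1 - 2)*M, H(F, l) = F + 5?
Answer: -203073310595360174/16980195 ≈ -1.1959e+10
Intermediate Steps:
H(F, l) = 5 + F
R(M) = -M
W = 45 (W = 5*(-(5 - 2))² = 5*(-1*3)² = 5*(-3)² = 5*9 = 45)
1687051/(-3396039) + ((-2168716 - 581855)*(-1906340 + 2101999))/W = 1687051/(-3396039) + ((-2168716 - 581855)*(-1906340 + 2101999))/45 = 1687051*(-1/3396039) - 2750571*195659*(1/45) = -1687051/3396039 - 538173971289*1/45 = -1687051/3396039 - 59797107921/5 = -203073310595360174/16980195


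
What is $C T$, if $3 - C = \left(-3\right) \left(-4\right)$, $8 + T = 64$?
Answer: $-504$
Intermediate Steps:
$T = 56$ ($T = -8 + 64 = 56$)
$C = -9$ ($C = 3 - \left(-3\right) \left(-4\right) = 3 - 12 = -9$)
$C T = \left(-9\right) 56 = -504$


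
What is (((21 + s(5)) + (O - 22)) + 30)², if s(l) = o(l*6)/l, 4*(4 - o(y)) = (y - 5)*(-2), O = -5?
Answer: 74529/100 ≈ 745.29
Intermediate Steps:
o(y) = 3/2 + y/2 (o(y) = 4 - (y - 5)*(-2)/4 = 4 - (-5 + y)*(-2)/4 = 4 - (10 - 2*y)/4 = 4 + (-5/2 + y/2) = 3/2 + y/2)
s(l) = (3/2 + 3*l)/l (s(l) = (3/2 + (l*6)/2)/l = (3/2 + (6*l)/2)/l = (3/2 + 3*l)/l)
(((21 + s(5)) + (O - 22)) + 30)² = (((21 + (3 + (3/2)/5)) + (-5 - 22)) + 30)² = (((21 + (3 + (3/2)*(⅕))) - 27) + 30)² = (((21 + (3 + 3/10)) - 27) + 30)² = (((21 + 33/10) - 27) + 30)² = ((243/10 - 27) + 30)² = (-27/10 + 30)² = (273/10)² = 74529/100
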